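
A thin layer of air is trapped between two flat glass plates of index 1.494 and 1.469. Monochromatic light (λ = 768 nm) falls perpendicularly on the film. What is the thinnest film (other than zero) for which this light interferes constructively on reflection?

At the upper boundary (n = 1.494 to n = 1.0) the reflected ray undergoes no phase shift.
Bottom surface (1.0 → 1.469): reflection off a higher-index medium gives a half-wave phase shift.
Net: one phase inversion between the two reflected rays.
So the condition for constructive reflection is 2 n t = (m + ½) λ.
Minimum at m = 0: t = λ / (4 n) = 768 / (4 × 1.0) = 192 nm.

192 nm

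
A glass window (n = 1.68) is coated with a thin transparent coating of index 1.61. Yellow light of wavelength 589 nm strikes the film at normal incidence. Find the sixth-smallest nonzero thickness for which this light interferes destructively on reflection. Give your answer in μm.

At the upper boundary (n = 1.0 to n = 1.61) the reflected ray undergoes a half-wave phase shift.
Ray reflecting at the bottom interface goes from n = 1.61 toward n = 1.68: a half-wave phase shift.
The two reflections carry the same phase change, so no net offset.
With no net inversion, destructive interference in reflection requires 2 n t = (m + ½) λ.
The sixth-smallest nonzero thickness corresponds to m = 5: t = (m + ½) λ / (2 n) = 5.50 × 589 / (2 × 1.61) = 1006 nm.

1.01 μm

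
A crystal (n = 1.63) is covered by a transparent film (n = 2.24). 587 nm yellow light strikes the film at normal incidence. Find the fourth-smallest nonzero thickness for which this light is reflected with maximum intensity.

Ray reflecting at the top interface goes from n = 1.0 toward n = 2.24: a half-wave phase shift.
Bottom surface (2.24 → 1.63): reflection off a lower-index medium gives no phase shift.
Net: one phase inversion between the two reflected rays.
With one net inversion, constructive interference in reflection requires 2 n t = (m + ½) λ.
The fourth-smallest nonzero thickness corresponds to m = 3: t = (m + ½) λ / (2 n) = 3.50 × 587 / (2 × 2.24) = 459 nm.

459 nm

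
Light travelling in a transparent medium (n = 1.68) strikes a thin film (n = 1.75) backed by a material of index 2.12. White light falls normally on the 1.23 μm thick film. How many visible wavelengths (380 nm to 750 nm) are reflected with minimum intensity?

At the upper boundary (n = 1.68 to n = 1.75) the reflected ray undergoes a half-wave phase shift.
Bottom surface (1.75 → 2.12): reflection off a higher-index medium gives a half-wave phase shift.
Zero or two π shifts → no net half-wave offset.
So the condition for destructive reflection is 2 n t = (m + ½) λ.
λ = 2 n t / (m + ½) = 4305 / (m + ½) nm.
m=5: 783 nm (IR); m=6: 662 nm (visible); m=7: 574 nm (visible); m=8: 506 nm (visible); m=9: 453 nm (visible); m=10: 410 nm (visible); m=11: 374 nm (UV).

5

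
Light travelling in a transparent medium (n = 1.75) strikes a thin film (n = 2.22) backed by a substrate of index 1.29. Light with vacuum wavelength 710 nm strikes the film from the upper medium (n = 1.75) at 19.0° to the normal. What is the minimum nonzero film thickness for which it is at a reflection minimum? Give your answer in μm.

0.165 μm

Ray reflecting at the top interface goes from n = 1.75 toward n = 2.22: a half-wave phase shift.
Bottom surface (2.22 → 1.29): reflection off a lower-index medium gives no phase shift.
Exactly one π shift → a net half-wave offset.
So the condition for destructive reflection is 2 n t cos θ_r = m λ.
Snell's law: 1.75 sin 19.0° = 2.22 sin θ_r → sin θ_r = 0.257, cos θ_r = 0.967.
Minimum nonzero at m = 1: t = λ / (2 n cos θ_r) = 710 / (2 × 2.22 × 0.967) = 165 nm.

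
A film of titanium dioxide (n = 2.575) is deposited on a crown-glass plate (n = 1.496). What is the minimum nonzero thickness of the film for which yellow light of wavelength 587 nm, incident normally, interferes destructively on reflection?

114 nm

Top surface (1.0 → 2.575): reflection off a higher-index medium gives a half-wave phase shift.
At the lower boundary (n = 2.575 to n = 1.496) the reflected ray undergoes no phase shift.
Net: one phase inversion between the two reflected rays.
For minimum reflection here: 2 n t = m λ.
Minimum nonzero at m = 1: t = λ / (2 n) = 587 / (2 × 2.575) = 114 nm.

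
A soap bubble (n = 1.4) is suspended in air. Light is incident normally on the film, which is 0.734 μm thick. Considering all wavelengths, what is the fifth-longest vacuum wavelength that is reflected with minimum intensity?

411 nm

Top surface (1.0 → 1.4): reflection off a higher-index medium gives a half-wave phase shift.
At the lower boundary (n = 1.4 to n = 1.0) the reflected ray undergoes no phase shift.
The two reflections differ by half a wavelength.
So the condition for destructive reflection is 2 n t = m λ.
λ = 2 n t / m. The fifth-longest wavelength is m = 5: λ = 2 × 1.4 × 734 / 5.00 = 411 nm.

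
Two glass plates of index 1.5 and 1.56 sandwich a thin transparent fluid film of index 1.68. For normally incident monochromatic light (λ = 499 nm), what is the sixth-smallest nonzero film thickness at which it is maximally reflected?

Ray reflecting at the top interface goes from n = 1.5 toward n = 1.68: a half-wave phase shift.
Ray reflecting at the bottom interface goes from n = 1.68 toward n = 1.56: no phase shift.
Net: one phase inversion between the two reflected rays.
With one net inversion, constructive interference in reflection requires 2 n t = (m + ½) λ.
The sixth-smallest nonzero thickness corresponds to m = 5: t = (m + ½) λ / (2 n) = 5.50 × 499 / (2 × 1.68) = 817 nm.

817 nm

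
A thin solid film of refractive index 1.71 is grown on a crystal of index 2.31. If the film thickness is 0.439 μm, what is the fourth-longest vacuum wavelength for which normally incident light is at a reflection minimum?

Top surface (1.0 → 1.71): reflection off a higher-index medium gives a half-wave phase shift.
At the lower boundary (n = 1.71 to n = 2.31) the reflected ray undergoes a half-wave phase shift.
Zero or two π shifts → no net half-wave offset.
For weak reflection here: 2 n t = (m + ½) λ.
λ = 2 n t / (m + ½). The fourth-longest wavelength is m = 3: λ = 2 × 1.71 × 439 / 3.50 = 429 nm.

429 nm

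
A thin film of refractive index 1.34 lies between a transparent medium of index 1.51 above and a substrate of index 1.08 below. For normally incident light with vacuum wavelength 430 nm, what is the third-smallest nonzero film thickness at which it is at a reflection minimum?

401 nm

Ray reflecting at the top interface goes from n = 1.51 toward n = 1.34: no phase shift.
Ray reflecting at the bottom interface goes from n = 1.34 toward n = 1.08: no phase shift.
Net: no relative phase inversion (both shifts match).
For dark reflection here: 2 n t = (m + ½) λ.
The third-smallest nonzero thickness corresponds to m = 2: t = (m + ½) λ / (2 n) = 2.50 × 430 / (2 × 1.34) = 401 nm.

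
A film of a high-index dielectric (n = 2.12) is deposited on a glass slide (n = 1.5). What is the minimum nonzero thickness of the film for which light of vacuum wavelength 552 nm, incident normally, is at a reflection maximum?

At the upper boundary (n = 1.0 to n = 2.12) the reflected ray undergoes a half-wave phase shift.
Ray reflecting at the bottom interface goes from n = 2.12 toward n = 1.5: no phase shift.
The two reflections differ by half a wavelength.
For maximum reflection here: 2 n t = (m + ½) λ.
Minimum at m = 0: t = λ / (4 n) = 552 / (4 × 2.12) = 65.1 nm.

65.1 nm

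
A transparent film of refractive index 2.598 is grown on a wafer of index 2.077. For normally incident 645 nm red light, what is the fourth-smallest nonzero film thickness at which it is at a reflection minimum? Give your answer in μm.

Top surface (1.0 → 2.598): reflection off a higher-index medium gives a half-wave phase shift.
At the lower boundary (n = 2.598 to n = 2.077) the reflected ray undergoes no phase shift.
The two reflections differ by half a wavelength.
For dark reflection here: 2 n t = m λ.
The fourth-smallest nonzero thickness corresponds to m = 4: t = m λ / (2 n) = 4.00 × 645 / (2 × 2.598) = 497 nm.

0.497 μm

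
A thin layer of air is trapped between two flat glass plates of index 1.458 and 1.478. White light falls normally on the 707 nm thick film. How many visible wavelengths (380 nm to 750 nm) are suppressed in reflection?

2

Top surface (1.458 → 1.0): reflection off a lower-index medium gives no phase shift.
Bottom surface (1.0 → 1.478): reflection off a higher-index medium gives a half-wave phase shift.
The two reflections differ by half a wavelength.
With one net inversion, destructive interference in reflection requires 2 n t = m λ.
λ = 2 n t / m = 1414 / m nm.
m=1: 1414 nm (IR); m=2: 707 nm (visible); m=3: 471 nm (visible); m=4: 354 nm (UV).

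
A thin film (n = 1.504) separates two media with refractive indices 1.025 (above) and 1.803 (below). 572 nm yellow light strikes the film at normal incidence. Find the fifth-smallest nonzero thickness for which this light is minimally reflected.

Top surface (1.025 → 1.504): reflection off a higher-index medium gives a half-wave phase shift.
Ray reflecting at the bottom interface goes from n = 1.504 toward n = 1.803: a half-wave phase shift.
The two reflections carry the same phase change, so no net offset.
For minimum reflection here: 2 n t = (m + ½) λ.
The fifth-smallest nonzero thickness corresponds to m = 4: t = (m + ½) λ / (2 n) = 4.50 × 572 / (2 × 1.504) = 856 nm.

856 nm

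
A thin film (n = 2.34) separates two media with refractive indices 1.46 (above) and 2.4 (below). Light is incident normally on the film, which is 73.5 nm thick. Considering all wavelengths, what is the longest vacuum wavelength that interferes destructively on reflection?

688 nm

At the upper boundary (n = 1.46 to n = 2.34) the reflected ray undergoes a half-wave phase shift.
At the lower boundary (n = 2.34 to n = 2.4) the reflected ray undergoes a half-wave phase shift.
Net: no relative phase inversion (both shifts match).
With no net inversion, destructive interference in reflection requires 2 n t = (m + ½) λ.
λ = 2 n t / (m + ½). The longest wavelength is m = 0: λ = 2 × 2.34 × 73.5 / 0.500 = 688 nm.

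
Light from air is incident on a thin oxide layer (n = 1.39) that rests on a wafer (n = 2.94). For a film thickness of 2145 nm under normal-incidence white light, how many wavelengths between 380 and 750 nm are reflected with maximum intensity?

8

Ray reflecting at the top interface goes from n = 1.0 toward n = 1.39: a half-wave phase shift.
Ray reflecting at the bottom interface goes from n = 1.39 toward n = 2.94: a half-wave phase shift.
Net: no relative phase inversion (both shifts match).
With no net inversion, constructive interference in reflection requires 2 n t = m λ.
λ = 2 n t / m = 5963 / m nm.
m=7: 852 nm (IR); m=8: 745 nm (visible); m=9: 663 nm (visible); m=10: 596 nm (visible); m=11: 542 nm (visible); m=12: 497 nm (visible); m=13: 459 nm (visible); m=14: 426 nm (visible); m=15: 398 nm (visible); m=16: 373 nm (UV).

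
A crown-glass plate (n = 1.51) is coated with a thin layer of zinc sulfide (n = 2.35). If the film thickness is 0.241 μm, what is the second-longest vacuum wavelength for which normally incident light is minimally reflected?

566 nm

Ray reflecting at the top interface goes from n = 1.0 toward n = 2.35: a half-wave phase shift.
Ray reflecting at the bottom interface goes from n = 2.35 toward n = 1.51: no phase shift.
The two reflections differ by half a wavelength.
With one net inversion, destructive interference in reflection requires 2 n t = m λ.
λ = 2 n t / m. The second-longest wavelength is m = 2: λ = 2 × 2.35 × 241 / 2.00 = 566 nm.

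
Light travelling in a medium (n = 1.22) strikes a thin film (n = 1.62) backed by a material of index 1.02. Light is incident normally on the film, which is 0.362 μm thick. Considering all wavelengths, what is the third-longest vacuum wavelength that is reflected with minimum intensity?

At the upper boundary (n = 1.22 to n = 1.62) the reflected ray undergoes a half-wave phase shift.
Ray reflecting at the bottom interface goes from n = 1.62 toward n = 1.02: no phase shift.
Net: one phase inversion between the two reflected rays.
For weak reflection here: 2 n t = m λ.
λ = 2 n t / m. The third-longest wavelength is m = 3: λ = 2 × 1.62 × 362 / 3.00 = 391 nm.

391 nm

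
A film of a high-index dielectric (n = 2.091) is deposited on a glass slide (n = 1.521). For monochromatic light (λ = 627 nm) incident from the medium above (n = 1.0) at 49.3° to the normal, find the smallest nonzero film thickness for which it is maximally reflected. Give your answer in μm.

At the upper boundary (n = 1.0 to n = 2.091) the reflected ray undergoes a half-wave phase shift.
At the lower boundary (n = 2.091 to n = 1.521) the reflected ray undergoes no phase shift.
The two reflections differ by half a wavelength.
So the condition for constructive reflection is 2 n t cos θ_r = (m + ½) λ.
Snell's law: 1.0 sin 49.3° = 2.091 sin θ_r → sin θ_r = 0.363, cos θ_r = 0.932.
Minimum at m = 0: t = λ / (4 n cos θ_r) = 627 / (4 × 2.091 × 0.932) = 80.4 nm.

0.0804 μm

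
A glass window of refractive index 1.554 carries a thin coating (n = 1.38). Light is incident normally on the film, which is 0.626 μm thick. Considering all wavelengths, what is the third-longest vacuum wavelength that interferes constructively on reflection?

576 nm

Ray reflecting at the top interface goes from n = 1.0 toward n = 1.38: a half-wave phase shift.
Bottom surface (1.38 → 1.554): reflection off a higher-index medium gives a half-wave phase shift.
Net: no relative phase inversion (both shifts match).
For maximum reflection here: 2 n t = m λ.
λ = 2 n t / m. The third-longest wavelength is m = 3: λ = 2 × 1.38 × 626 / 3.00 = 576 nm.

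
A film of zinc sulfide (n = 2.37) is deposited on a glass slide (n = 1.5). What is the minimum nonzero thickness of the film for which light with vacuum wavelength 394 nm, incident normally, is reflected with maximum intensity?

41.6 nm

At the upper boundary (n = 1.0 to n = 2.37) the reflected ray undergoes a half-wave phase shift.
Bottom surface (2.37 → 1.5): reflection off a lower-index medium gives no phase shift.
Exactly one π shift → a net half-wave offset.
For strong reflection here: 2 n t = (m + ½) λ.
Minimum at m = 0: t = λ / (4 n) = 394 / (4 × 2.37) = 41.6 nm.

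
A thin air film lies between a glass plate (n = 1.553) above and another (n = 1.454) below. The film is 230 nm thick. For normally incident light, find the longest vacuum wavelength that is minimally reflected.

At the upper boundary (n = 1.553 to n = 1.0) the reflected ray undergoes no phase shift.
At the lower boundary (n = 1.0 to n = 1.454) the reflected ray undergoes a half-wave phase shift.
Net: one phase inversion between the two reflected rays.
For minimum reflection here: 2 n t = m λ.
λ = 2 n t / m. The longest wavelength is m = 1: λ = 2 × 1.0 × 230 / 1.00 = 460 nm.

460 nm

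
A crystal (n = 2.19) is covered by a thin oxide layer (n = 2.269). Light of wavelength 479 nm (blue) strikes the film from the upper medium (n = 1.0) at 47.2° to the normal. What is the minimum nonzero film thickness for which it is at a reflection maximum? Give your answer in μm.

At the upper boundary (n = 1.0 to n = 2.269) the reflected ray undergoes a half-wave phase shift.
At the lower boundary (n = 2.269 to n = 2.19) the reflected ray undergoes no phase shift.
Exactly one π shift → a net half-wave offset.
For strong reflection here: 2 n t cos θ_r = (m + ½) λ.
Snell's law: 1.0 sin 47.2° = 2.269 sin θ_r → sin θ_r = 0.323, cos θ_r = 0.946.
Minimum at m = 0: t = λ / (4 n cos θ_r) = 479 / (4 × 2.269 × 0.946) = 55.8 nm.

0.0558 μm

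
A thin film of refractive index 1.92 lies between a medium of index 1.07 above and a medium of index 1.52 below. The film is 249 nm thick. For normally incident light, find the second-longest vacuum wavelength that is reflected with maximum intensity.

637 nm

Ray reflecting at the top interface goes from n = 1.07 toward n = 1.92: a half-wave phase shift.
Ray reflecting at the bottom interface goes from n = 1.92 toward n = 1.52: no phase shift.
The two reflections differ by half a wavelength.
With one net inversion, constructive interference in reflection requires 2 n t = (m + ½) λ.
λ = 2 n t / (m + ½). The second-longest wavelength is m = 1: λ = 2 × 1.92 × 249 / 1.50 = 637 nm.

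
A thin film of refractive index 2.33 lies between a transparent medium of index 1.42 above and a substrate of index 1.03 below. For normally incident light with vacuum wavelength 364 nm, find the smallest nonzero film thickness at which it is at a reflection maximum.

Ray reflecting at the top interface goes from n = 1.42 toward n = 2.33: a half-wave phase shift.
Ray reflecting at the bottom interface goes from n = 2.33 toward n = 1.03: no phase shift.
Net: one phase inversion between the two reflected rays.
So the condition for constructive reflection is 2 n t = (m + ½) λ.
Minimum at m = 0: t = λ / (4 n) = 364 / (4 × 2.33) = 39.1 nm.

39.1 nm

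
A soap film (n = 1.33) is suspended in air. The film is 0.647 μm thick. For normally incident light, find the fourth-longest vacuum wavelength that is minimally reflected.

430 nm

At the upper boundary (n = 1.0 to n = 1.33) the reflected ray undergoes a half-wave phase shift.
At the lower boundary (n = 1.33 to n = 1.0) the reflected ray undergoes no phase shift.
Net: one phase inversion between the two reflected rays.
So the condition for destructive reflection is 2 n t = m λ.
λ = 2 n t / m. The fourth-longest wavelength is m = 4: λ = 2 × 1.33 × 647 / 4.00 = 430 nm.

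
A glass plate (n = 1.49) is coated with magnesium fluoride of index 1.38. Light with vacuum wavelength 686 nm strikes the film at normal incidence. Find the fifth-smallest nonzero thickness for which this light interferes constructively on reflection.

1243 nm

Top surface (1.0 → 1.38): reflection off a higher-index medium gives a half-wave phase shift.
Bottom surface (1.38 → 1.49): reflection off a higher-index medium gives a half-wave phase shift.
The two reflections carry the same phase change, so no net offset.
So the condition for constructive reflection is 2 n t = m λ.
The fifth-smallest nonzero thickness corresponds to m = 5: t = m λ / (2 n) = 5.00 × 686 / (2 × 1.38) = 1243 nm.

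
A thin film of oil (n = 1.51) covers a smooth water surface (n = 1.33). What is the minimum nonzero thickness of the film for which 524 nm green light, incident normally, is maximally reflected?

86.8 nm

Ray reflecting at the top interface goes from n = 1.0 toward n = 1.51: a half-wave phase shift.
At the lower boundary (n = 1.51 to n = 1.33) the reflected ray undergoes no phase shift.
The two reflections differ by half a wavelength.
So the condition for constructive reflection is 2 n t = (m + ½) λ.
Minimum at m = 0: t = λ / (4 n) = 524 / (4 × 1.51) = 86.8 nm.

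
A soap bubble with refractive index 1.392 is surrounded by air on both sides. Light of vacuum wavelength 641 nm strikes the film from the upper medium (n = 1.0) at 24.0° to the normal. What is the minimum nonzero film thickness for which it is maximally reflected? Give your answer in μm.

At the upper boundary (n = 1.0 to n = 1.392) the reflected ray undergoes a half-wave phase shift.
Ray reflecting at the bottom interface goes from n = 1.392 toward n = 1.0: no phase shift.
Exactly one π shift → a net half-wave offset.
With one net inversion, constructive interference in reflection requires 2 n t cos θ_r = (m + ½) λ.
Snell's law: 1.0 sin 24.0° = 1.392 sin θ_r → sin θ_r = 0.292, cos θ_r = 0.956.
Minimum at m = 0: t = λ / (4 n cos θ_r) = 641 / (4 × 1.392 × 0.956) = 120 nm.

0.120 μm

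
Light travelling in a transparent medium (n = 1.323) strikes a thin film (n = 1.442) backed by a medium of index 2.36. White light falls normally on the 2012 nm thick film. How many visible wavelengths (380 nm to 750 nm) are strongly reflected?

8

At the upper boundary (n = 1.323 to n = 1.442) the reflected ray undergoes a half-wave phase shift.
Ray reflecting at the bottom interface goes from n = 1.442 toward n = 2.36: a half-wave phase shift.
The two reflections carry the same phase change, so no net offset.
With no net inversion, constructive interference in reflection requires 2 n t = m λ.
λ = 2 n t / m = 5803 / m nm.
m=7: 829 nm (IR); m=8: 725 nm (visible); m=9: 645 nm (visible); m=10: 580 nm (visible); m=11: 528 nm (visible); m=12: 484 nm (visible); m=13: 446 nm (visible); m=14: 414 nm (visible); m=15: 387 nm (visible); m=16: 363 nm (UV).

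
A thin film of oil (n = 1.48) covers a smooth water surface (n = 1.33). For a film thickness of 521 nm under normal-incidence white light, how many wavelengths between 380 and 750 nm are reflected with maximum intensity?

At the upper boundary (n = 1.0 to n = 1.48) the reflected ray undergoes a half-wave phase shift.
Bottom surface (1.48 → 1.33): reflection off a lower-index medium gives no phase shift.
Net: one phase inversion between the two reflected rays.
For bright reflection here: 2 n t = (m + ½) λ.
λ = 2 n t / (m + ½) = 1542 / (m + ½) nm.
m=1: 1028 nm (IR); m=2: 617 nm (visible); m=3: 441 nm (visible); m=4: 343 nm (UV).

2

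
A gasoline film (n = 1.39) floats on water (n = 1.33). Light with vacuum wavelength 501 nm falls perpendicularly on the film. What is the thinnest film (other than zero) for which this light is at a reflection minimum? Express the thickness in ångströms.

1802 Å

Ray reflecting at the top interface goes from n = 1.0 toward n = 1.39: a half-wave phase shift.
At the lower boundary (n = 1.39 to n = 1.33) the reflected ray undergoes no phase shift.
Net: one phase inversion between the two reflected rays.
With one net inversion, destructive interference in reflection requires 2 n t = m λ.
Minimum nonzero at m = 1: t = λ / (2 n) = 501 / (2 × 1.39) = 180 nm.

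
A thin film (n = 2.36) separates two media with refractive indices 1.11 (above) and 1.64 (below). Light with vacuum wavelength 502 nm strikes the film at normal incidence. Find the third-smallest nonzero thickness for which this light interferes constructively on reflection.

266 nm

Top surface (1.11 → 2.36): reflection off a higher-index medium gives a half-wave phase shift.
At the lower boundary (n = 2.36 to n = 1.64) the reflected ray undergoes no phase shift.
The two reflections differ by half a wavelength.
With one net inversion, constructive interference in reflection requires 2 n t = (m + ½) λ.
The third-smallest nonzero thickness corresponds to m = 2: t = (m + ½) λ / (2 n) = 2.50 × 502 / (2 × 2.36) = 266 nm.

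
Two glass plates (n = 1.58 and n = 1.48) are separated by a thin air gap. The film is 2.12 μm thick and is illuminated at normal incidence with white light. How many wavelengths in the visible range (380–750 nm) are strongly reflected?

5

At the upper boundary (n = 1.58 to n = 1.0) the reflected ray undergoes no phase shift.
Ray reflecting at the bottom interface goes from n = 1.0 toward n = 1.48: a half-wave phase shift.
The two reflections differ by half a wavelength.
For bright reflection here: 2 n t = (m + ½) λ.
λ = 2 n t / (m + ½) = 4240 / (m + ½) nm.
m=5: 771 nm (IR); m=6: 652 nm (visible); m=7: 565 nm (visible); m=8: 499 nm (visible); m=9: 446 nm (visible); m=10: 404 nm (visible); m=11: 369 nm (UV).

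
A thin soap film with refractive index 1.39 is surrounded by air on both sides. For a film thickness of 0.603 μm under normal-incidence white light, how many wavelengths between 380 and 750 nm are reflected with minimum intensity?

Top surface (1.0 → 1.39): reflection off a higher-index medium gives a half-wave phase shift.
At the lower boundary (n = 1.39 to n = 1.0) the reflected ray undergoes no phase shift.
Exactly one π shift → a net half-wave offset.
So the condition for destructive reflection is 2 n t = m λ.
λ = 2 n t / m = 1676 / m nm.
m=2: 838 nm (IR); m=3: 559 nm (visible); m=4: 419 nm (visible); m=5: 335 nm (UV).

2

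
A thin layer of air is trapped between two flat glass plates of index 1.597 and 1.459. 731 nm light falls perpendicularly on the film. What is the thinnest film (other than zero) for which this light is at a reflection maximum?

183 nm

At the upper boundary (n = 1.597 to n = 1.0) the reflected ray undergoes no phase shift.
Ray reflecting at the bottom interface goes from n = 1.0 toward n = 1.459: a half-wave phase shift.
Exactly one π shift → a net half-wave offset.
For strong reflection here: 2 n t = (m + ½) λ.
Minimum at m = 0: t = λ / (4 n) = 731 / (4 × 1.0) = 183 nm.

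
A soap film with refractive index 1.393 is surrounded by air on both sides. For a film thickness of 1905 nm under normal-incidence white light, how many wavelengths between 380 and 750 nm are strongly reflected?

7

Ray reflecting at the top interface goes from n = 1.0 toward n = 1.393: a half-wave phase shift.
Bottom surface (1.393 → 1.0): reflection off a lower-index medium gives no phase shift.
The two reflections differ by half a wavelength.
With one net inversion, constructive interference in reflection requires 2 n t = (m + ½) λ.
λ = 2 n t / (m + ½) = 5307 / (m + ½) nm.
m=6: 817 nm (IR); m=7: 708 nm (visible); m=8: 624 nm (visible); m=9: 559 nm (visible); m=10: 505 nm (visible); m=11: 462 nm (visible); m=12: 425 nm (visible); m=13: 393 nm (visible); m=14: 366 nm (UV).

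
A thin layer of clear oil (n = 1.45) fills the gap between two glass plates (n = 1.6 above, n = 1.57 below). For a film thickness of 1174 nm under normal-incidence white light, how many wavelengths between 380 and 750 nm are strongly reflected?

Top surface (1.6 → 1.45): reflection off a lower-index medium gives no phase shift.
Ray reflecting at the bottom interface goes from n = 1.45 toward n = 1.57: a half-wave phase shift.
Net: one phase inversion between the two reflected rays.
With one net inversion, constructive interference in reflection requires 2 n t = (m + ½) λ.
λ = 2 n t / (m + ½) = 3405 / (m + ½) nm.
m=4: 757 nm (IR); m=5: 619 nm (visible); m=6: 524 nm (visible); m=7: 454 nm (visible); m=8: 401 nm (visible); m=9: 358 nm (UV).

4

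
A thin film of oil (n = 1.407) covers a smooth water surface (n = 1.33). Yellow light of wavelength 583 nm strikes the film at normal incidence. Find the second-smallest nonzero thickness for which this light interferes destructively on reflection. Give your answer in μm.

At the upper boundary (n = 1.0 to n = 1.407) the reflected ray undergoes a half-wave phase shift.
At the lower boundary (n = 1.407 to n = 1.33) the reflected ray undergoes no phase shift.
The two reflections differ by half a wavelength.
So the condition for destructive reflection is 2 n t = m λ.
The second-smallest nonzero thickness corresponds to m = 2: t = m λ / (2 n) = 2.00 × 583 / (2 × 1.407) = 414 nm.

0.414 μm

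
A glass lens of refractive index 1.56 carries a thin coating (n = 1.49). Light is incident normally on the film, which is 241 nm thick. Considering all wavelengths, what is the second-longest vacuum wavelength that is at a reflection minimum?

479 nm

Ray reflecting at the top interface goes from n = 1.0 toward n = 1.49: a half-wave phase shift.
Ray reflecting at the bottom interface goes from n = 1.49 toward n = 1.56: a half-wave phase shift.
Zero or two π shifts → no net half-wave offset.
So the condition for destructive reflection is 2 n t = (m + ½) λ.
λ = 2 n t / (m + ½). The second-longest wavelength is m = 1: λ = 2 × 1.49 × 241 / 1.50 = 479 nm.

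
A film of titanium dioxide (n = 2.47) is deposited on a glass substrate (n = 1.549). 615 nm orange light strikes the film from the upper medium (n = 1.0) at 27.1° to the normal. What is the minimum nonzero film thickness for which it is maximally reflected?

63.3 nm

At the upper boundary (n = 1.0 to n = 2.47) the reflected ray undergoes a half-wave phase shift.
Ray reflecting at the bottom interface goes from n = 2.47 toward n = 1.549: no phase shift.
The two reflections differ by half a wavelength.
So the condition for constructive reflection is 2 n t cos θ_r = (m + ½) λ.
Snell's law: 1.0 sin 27.1° = 2.47 sin θ_r → sin θ_r = 0.184, cos θ_r = 0.983.
Minimum at m = 0: t = λ / (4 n cos θ_r) = 615 / (4 × 2.47 × 0.983) = 63.3 nm.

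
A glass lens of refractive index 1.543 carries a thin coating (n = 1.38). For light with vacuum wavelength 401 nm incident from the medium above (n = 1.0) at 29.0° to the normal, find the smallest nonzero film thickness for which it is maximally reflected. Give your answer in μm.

Ray reflecting at the top interface goes from n = 1.0 toward n = 1.38: a half-wave phase shift.
At the lower boundary (n = 1.38 to n = 1.543) the reflected ray undergoes a half-wave phase shift.
Zero or two π shifts → no net half-wave offset.
So the condition for constructive reflection is 2 n t cos θ_r = m λ.
Snell's law: 1.0 sin 29.0° = 1.38 sin θ_r → sin θ_r = 0.351, cos θ_r = 0.936.
Minimum nonzero at m = 1: t = λ / (2 n cos θ_r) = 401 / (2 × 1.38 × 0.936) = 155 nm.

0.155 μm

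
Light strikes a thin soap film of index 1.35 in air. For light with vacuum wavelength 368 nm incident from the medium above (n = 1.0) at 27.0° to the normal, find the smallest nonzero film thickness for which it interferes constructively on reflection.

72.4 nm

Top surface (1.0 → 1.35): reflection off a higher-index medium gives a half-wave phase shift.
At the lower boundary (n = 1.35 to n = 1.0) the reflected ray undergoes no phase shift.
Exactly one π shift → a net half-wave offset.
For maximum reflection here: 2 n t cos θ_r = (m + ½) λ.
Snell's law: 1.0 sin 27.0° = 1.35 sin θ_r → sin θ_r = 0.336, cos θ_r = 0.942.
Minimum at m = 0: t = λ / (4 n cos θ_r) = 368 / (4 × 1.35 × 0.942) = 72.4 nm.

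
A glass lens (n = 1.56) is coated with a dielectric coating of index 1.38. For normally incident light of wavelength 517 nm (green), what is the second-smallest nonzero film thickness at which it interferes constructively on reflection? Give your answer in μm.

Top surface (1.0 → 1.38): reflection off a higher-index medium gives a half-wave phase shift.
Ray reflecting at the bottom interface goes from n = 1.38 toward n = 1.56: a half-wave phase shift.
Net: no relative phase inversion (both shifts match).
For maximum reflection here: 2 n t = m λ.
The second-smallest nonzero thickness corresponds to m = 2: t = m λ / (2 n) = 2.00 × 517 / (2 × 1.38) = 375 nm.

0.375 μm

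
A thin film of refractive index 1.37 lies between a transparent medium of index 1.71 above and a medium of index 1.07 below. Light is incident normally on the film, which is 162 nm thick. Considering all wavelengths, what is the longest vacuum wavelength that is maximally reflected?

444 nm

Top surface (1.71 → 1.37): reflection off a lower-index medium gives no phase shift.
Bottom surface (1.37 → 1.07): reflection off a lower-index medium gives no phase shift.
The two reflections carry the same phase change, so no net offset.
So the condition for constructive reflection is 2 n t = m λ.
λ = 2 n t / m. The longest wavelength is m = 1: λ = 2 × 1.37 × 162 / 1.00 = 444 nm.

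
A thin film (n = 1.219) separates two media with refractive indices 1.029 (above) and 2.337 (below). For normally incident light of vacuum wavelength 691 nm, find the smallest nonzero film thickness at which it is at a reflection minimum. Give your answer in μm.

Top surface (1.029 → 1.219): reflection off a higher-index medium gives a half-wave phase shift.
At the lower boundary (n = 1.219 to n = 2.337) the reflected ray undergoes a half-wave phase shift.
Zero or two π shifts → no net half-wave offset.
For dark reflection here: 2 n t = (m + ½) λ.
Minimum at m = 0: t = λ / (4 n) = 691 / (4 × 1.219) = 142 nm.

0.142 μm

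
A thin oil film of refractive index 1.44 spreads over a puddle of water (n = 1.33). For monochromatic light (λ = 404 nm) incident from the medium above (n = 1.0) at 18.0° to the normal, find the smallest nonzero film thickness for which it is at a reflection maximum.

71.8 nm

Ray reflecting at the top interface goes from n = 1.0 toward n = 1.44: a half-wave phase shift.
Ray reflecting at the bottom interface goes from n = 1.44 toward n = 1.33: no phase shift.
Exactly one π shift → a net half-wave offset.
So the condition for constructive reflection is 2 n t cos θ_r = (m + ½) λ.
Snell's law: 1.0 sin 18.0° = 1.44 sin θ_r → sin θ_r = 0.215, cos θ_r = 0.977.
Minimum at m = 0: t = λ / (4 n cos θ_r) = 404 / (4 × 1.44 × 0.977) = 71.8 nm.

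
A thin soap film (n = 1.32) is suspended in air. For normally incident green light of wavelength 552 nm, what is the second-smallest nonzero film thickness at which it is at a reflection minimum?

418 nm

Ray reflecting at the top interface goes from n = 1.0 toward n = 1.32: a half-wave phase shift.
Ray reflecting at the bottom interface goes from n = 1.32 toward n = 1.0: no phase shift.
The two reflections differ by half a wavelength.
With one net inversion, destructive interference in reflection requires 2 n t = m λ.
The second-smallest nonzero thickness corresponds to m = 2: t = m λ / (2 n) = 2.00 × 552 / (2 × 1.32) = 418 nm.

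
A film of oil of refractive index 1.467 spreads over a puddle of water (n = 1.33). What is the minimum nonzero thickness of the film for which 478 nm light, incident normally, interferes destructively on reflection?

163 nm

At the upper boundary (n = 1.0 to n = 1.467) the reflected ray undergoes a half-wave phase shift.
At the lower boundary (n = 1.467 to n = 1.33) the reflected ray undergoes no phase shift.
Net: one phase inversion between the two reflected rays.
So the condition for destructive reflection is 2 n t = m λ.
Minimum nonzero at m = 1: t = λ / (2 n) = 478 / (2 × 1.467) = 163 nm.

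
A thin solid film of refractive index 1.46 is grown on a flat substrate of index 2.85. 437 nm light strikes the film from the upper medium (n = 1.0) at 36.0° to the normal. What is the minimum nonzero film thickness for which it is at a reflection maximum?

Top surface (1.0 → 1.46): reflection off a higher-index medium gives a half-wave phase shift.
Bottom surface (1.46 → 2.85): reflection off a higher-index medium gives a half-wave phase shift.
Zero or two π shifts → no net half-wave offset.
For strong reflection here: 2 n t cos θ_r = m λ.
Snell's law: 1.0 sin 36.0° = 1.46 sin θ_r → sin θ_r = 0.403, cos θ_r = 0.915.
Minimum nonzero at m = 1: t = λ / (2 n cos θ_r) = 437 / (2 × 1.46 × 0.915) = 163 nm.

163 nm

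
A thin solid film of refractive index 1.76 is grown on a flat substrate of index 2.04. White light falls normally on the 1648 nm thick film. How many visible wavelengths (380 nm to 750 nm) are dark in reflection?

7

Top surface (1.0 → 1.76): reflection off a higher-index medium gives a half-wave phase shift.
Bottom surface (1.76 → 2.04): reflection off a higher-index medium gives a half-wave phase shift.
The two reflections carry the same phase change, so no net offset.
With no net inversion, destructive interference in reflection requires 2 n t = (m + ½) λ.
λ = 2 n t / (m + ½) = 5801 / (m + ½) nm.
m=7: 773 nm (IR); m=8: 682 nm (visible); m=9: 611 nm (visible); m=10: 552 nm (visible); m=11: 504 nm (visible); m=12: 464 nm (visible); m=13: 430 nm (visible); m=14: 400 nm (visible); m=15: 374 nm (UV).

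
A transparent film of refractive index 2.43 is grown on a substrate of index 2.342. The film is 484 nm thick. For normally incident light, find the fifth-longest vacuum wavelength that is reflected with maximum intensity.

523 nm

At the upper boundary (n = 1.0 to n = 2.43) the reflected ray undergoes a half-wave phase shift.
Ray reflecting at the bottom interface goes from n = 2.43 toward n = 2.342: no phase shift.
Exactly one π shift → a net half-wave offset.
With one net inversion, constructive interference in reflection requires 2 n t = (m + ½) λ.
λ = 2 n t / (m + ½). The fifth-longest wavelength is m = 4: λ = 2 × 2.43 × 484 / 4.50 = 523 nm.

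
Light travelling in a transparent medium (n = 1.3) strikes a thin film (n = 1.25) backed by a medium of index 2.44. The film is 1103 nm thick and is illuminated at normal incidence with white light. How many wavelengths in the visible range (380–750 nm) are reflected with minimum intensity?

4

At the upper boundary (n = 1.3 to n = 1.25) the reflected ray undergoes no phase shift.
At the lower boundary (n = 1.25 to n = 2.44) the reflected ray undergoes a half-wave phase shift.
The two reflections differ by half a wavelength.
For minimum reflection here: 2 n t = m λ.
λ = 2 n t / m = 2758 / m nm.
m=3: 919 nm (IR); m=4: 689 nm (visible); m=5: 552 nm (visible); m=6: 460 nm (visible); m=7: 394 nm (visible); m=8: 345 nm (UV).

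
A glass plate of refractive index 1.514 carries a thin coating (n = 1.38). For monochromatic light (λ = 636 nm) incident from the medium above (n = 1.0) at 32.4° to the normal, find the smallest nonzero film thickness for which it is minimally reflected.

125 nm

Ray reflecting at the top interface goes from n = 1.0 toward n = 1.38: a half-wave phase shift.
At the lower boundary (n = 1.38 to n = 1.514) the reflected ray undergoes a half-wave phase shift.
Net: no relative phase inversion (both shifts match).
So the condition for destructive reflection is 2 n t cos θ_r = (m + ½) λ.
Snell's law: 1.0 sin 32.4° = 1.38 sin θ_r → sin θ_r = 0.388, cos θ_r = 0.922.
Minimum at m = 0: t = λ / (4 n cos θ_r) = 636 / (4 × 1.38 × 0.922) = 125 nm.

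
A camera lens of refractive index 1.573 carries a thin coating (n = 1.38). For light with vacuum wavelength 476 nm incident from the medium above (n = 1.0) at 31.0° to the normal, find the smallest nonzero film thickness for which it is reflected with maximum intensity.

Ray reflecting at the top interface goes from n = 1.0 toward n = 1.38: a half-wave phase shift.
Bottom surface (1.38 → 1.573): reflection off a higher-index medium gives a half-wave phase shift.
Zero or two π shifts → no net half-wave offset.
With no net inversion, constructive interference in reflection requires 2 n t cos θ_r = m λ.
Snell's law: 1.0 sin 31.0° = 1.38 sin θ_r → sin θ_r = 0.373, cos θ_r = 0.928.
Minimum nonzero at m = 1: t = λ / (2 n cos θ_r) = 476 / (2 × 1.38 × 0.928) = 186 nm.

186 nm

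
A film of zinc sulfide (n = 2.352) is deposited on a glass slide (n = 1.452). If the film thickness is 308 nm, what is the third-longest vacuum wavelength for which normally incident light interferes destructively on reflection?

Top surface (1.0 → 2.352): reflection off a higher-index medium gives a half-wave phase shift.
Ray reflecting at the bottom interface goes from n = 2.352 toward n = 1.452: no phase shift.
The two reflections differ by half a wavelength.
For minimum reflection here: 2 n t = m λ.
λ = 2 n t / m. The third-longest wavelength is m = 3: λ = 2 × 2.352 × 308 / 3.00 = 483 nm.

483 nm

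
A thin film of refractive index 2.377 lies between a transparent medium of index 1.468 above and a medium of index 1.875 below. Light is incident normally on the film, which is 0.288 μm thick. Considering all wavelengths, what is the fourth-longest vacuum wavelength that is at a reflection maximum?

At the upper boundary (n = 1.468 to n = 2.377) the reflected ray undergoes a half-wave phase shift.
Ray reflecting at the bottom interface goes from n = 2.377 toward n = 1.875: no phase shift.
Exactly one π shift → a net half-wave offset.
With one net inversion, constructive interference in reflection requires 2 n t = (m + ½) λ.
λ = 2 n t / (m + ½). The fourth-longest wavelength is m = 3: λ = 2 × 2.377 × 288 / 3.50 = 391 nm.

391 nm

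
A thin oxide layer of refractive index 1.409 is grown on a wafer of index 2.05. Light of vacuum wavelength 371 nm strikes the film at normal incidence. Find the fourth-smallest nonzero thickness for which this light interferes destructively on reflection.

Top surface (1.0 → 1.409): reflection off a higher-index medium gives a half-wave phase shift.
At the lower boundary (n = 1.409 to n = 2.05) the reflected ray undergoes a half-wave phase shift.
The two reflections carry the same phase change, so no net offset.
For weak reflection here: 2 n t = (m + ½) λ.
The fourth-smallest nonzero thickness corresponds to m = 3: t = (m + ½) λ / (2 n) = 3.50 × 371 / (2 × 1.409) = 461 nm.

461 nm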